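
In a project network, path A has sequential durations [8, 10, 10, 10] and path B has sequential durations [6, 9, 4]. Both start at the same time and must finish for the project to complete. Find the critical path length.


Path A total = 8 + 10 + 10 + 10 = 38
Path B total = 6 + 9 + 4 = 19
Critical path = longest path = max(38, 19) = 38

38


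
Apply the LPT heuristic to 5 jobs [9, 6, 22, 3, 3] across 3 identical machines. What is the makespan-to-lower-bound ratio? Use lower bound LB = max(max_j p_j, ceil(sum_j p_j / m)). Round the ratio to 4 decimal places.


LPT order: [22, 9, 6, 3, 3]
Machine loads after assignment: [22, 12, 9]
LPT makespan = 22
Lower bound = max(max_job, ceil(total/3)) = max(22, 15) = 22
Ratio = 22 / 22 = 1.0

1.0


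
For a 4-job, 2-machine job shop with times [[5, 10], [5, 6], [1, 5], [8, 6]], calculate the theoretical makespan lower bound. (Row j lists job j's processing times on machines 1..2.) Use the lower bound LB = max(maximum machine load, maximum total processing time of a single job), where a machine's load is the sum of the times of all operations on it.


Machine loads:
  Machine 1: 5 + 5 + 1 + 8 = 19
  Machine 2: 10 + 6 + 5 + 6 = 27
Max machine load = 27
Job totals:
  Job 1: 15
  Job 2: 11
  Job 3: 6
  Job 4: 14
Max job total = 15
Lower bound = max(27, 15) = 27

27


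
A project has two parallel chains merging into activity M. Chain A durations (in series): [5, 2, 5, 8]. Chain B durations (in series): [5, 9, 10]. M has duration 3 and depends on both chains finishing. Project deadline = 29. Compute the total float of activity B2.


Forward pass: ES(B2) = sum of predecessors on chain B = 5
EF = ES + duration = 5 + 9 = 14
Backward pass: LF(M) = deadline = 29; LS(M) = 29 - 3 = 26
LF(B2) = LS(M) - sum(successors on chain B) = 26 - 10 = 16
LS = LF - duration = 16 - 9 = 7
Total float = LS - ES = 7 - 5 = 2

2


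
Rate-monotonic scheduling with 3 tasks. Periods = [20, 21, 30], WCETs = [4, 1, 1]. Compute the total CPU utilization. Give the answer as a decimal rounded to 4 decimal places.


Compute individual utilizations (exact fractions):
  Task 1: C/T = 4/20 = 1/5 (approx. 0.2)
  Task 2: C/T = 1/21 (approx. 0.0476)
  Task 3: C/T = 1/30 (approx. 0.0333)
Total utilization U = 1/5 + 1/21 + 1/30 = 59/210
Rounded to 4 decimal places: U = 0.2810
RM (Liu & Layland) bound for 3 tasks = 0.779763; compare with U = 59/210 (approx. 0.280952)
U <= bound, so schedulable by RM sufficient condition.

0.2810


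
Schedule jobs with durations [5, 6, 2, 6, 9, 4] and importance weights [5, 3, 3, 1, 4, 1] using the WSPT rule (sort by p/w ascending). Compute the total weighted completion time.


Compute p/w ratios and sort ascending (WSPT): [(2, 3), (5, 5), (6, 3), (9, 4), (4, 1), (6, 1)]
Compute weighted completion times:
  Job (p=2,w=3): C=2, w*C=3*2=6
  Job (p=5,w=5): C=7, w*C=5*7=35
  Job (p=6,w=3): C=13, w*C=3*13=39
  Job (p=9,w=4): C=22, w*C=4*22=88
  Job (p=4,w=1): C=26, w*C=1*26=26
  Job (p=6,w=1): C=32, w*C=1*32=32
Total weighted completion time = 226

226


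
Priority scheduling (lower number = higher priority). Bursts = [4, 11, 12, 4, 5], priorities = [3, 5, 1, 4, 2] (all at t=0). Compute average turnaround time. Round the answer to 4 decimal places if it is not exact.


Sort by priority (ascending = highest first):
Order: [(1, 12), (2, 5), (3, 4), (4, 4), (5, 11)]
Completion times:
  Priority 1, burst=12, C=12
  Priority 2, burst=5, C=17
  Priority 3, burst=4, C=21
  Priority 4, burst=4, C=25
  Priority 5, burst=11, C=36
Average turnaround = 111/5 = 22.2

22.2


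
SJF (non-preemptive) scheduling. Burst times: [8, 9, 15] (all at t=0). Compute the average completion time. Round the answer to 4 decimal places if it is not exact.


SJF order (ascending): [8, 9, 15]
Completion times:
  Job 1: burst=8, C=8
  Job 2: burst=9, C=17
  Job 3: burst=15, C=32
Average completion = 57/3 = 19.0

19.0


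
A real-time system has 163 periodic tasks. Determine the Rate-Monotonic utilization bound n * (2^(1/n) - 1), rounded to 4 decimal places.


Compute 2^(1/163) = 1.0042614911
Subtract 1: 1.0042614911 - 1 = 0.0042614911
Multiply by n: 163 * 0.0042614911 = 0.6946230493
Round to 4 dp: 0.6946

0.6946


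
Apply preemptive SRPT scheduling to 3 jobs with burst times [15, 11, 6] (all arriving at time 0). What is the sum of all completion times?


Since all jobs arrive at t=0, SRPT equals SPT ordering.
SPT order: [6, 11, 15]
Completion times:
  Job 1: p=6, C=6
  Job 2: p=11, C=17
  Job 3: p=15, C=32
Total completion time = 6 + 17 + 32 = 55

55


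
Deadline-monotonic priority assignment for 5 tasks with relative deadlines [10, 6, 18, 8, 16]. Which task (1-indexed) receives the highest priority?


Sort tasks by relative deadline (ascending):
  Task 2: deadline = 6
  Task 4: deadline = 8
  Task 1: deadline = 10
  Task 5: deadline = 16
  Task 3: deadline = 18
Priority order (highest first): [2, 4, 1, 5, 3]
Highest priority task = 2

2


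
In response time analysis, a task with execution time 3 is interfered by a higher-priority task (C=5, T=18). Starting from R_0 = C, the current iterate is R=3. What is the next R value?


R_next = C + ceil(R_prev / T_hp) * C_hp
ceil(3 / 18) = ceil(0.1667) = 1
Interference = 1 * 5 = 5
R_next = 3 + 5 = 8

8


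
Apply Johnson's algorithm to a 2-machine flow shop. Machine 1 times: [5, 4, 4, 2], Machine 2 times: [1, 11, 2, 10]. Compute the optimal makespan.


Apply Johnson's rule:
  Group 1 (a <= b): [(4, 2, 10), (2, 4, 11)]
  Group 2 (a > b): [(3, 4, 2), (1, 5, 1)]
Optimal job order: [4, 2, 3, 1]
Schedule:
  Job 4: M1 done at 2, M2 done at 12
  Job 2: M1 done at 6, M2 done at 23
  Job 3: M1 done at 10, M2 done at 25
  Job 1: M1 done at 15, M2 done at 26
Makespan = 26

26


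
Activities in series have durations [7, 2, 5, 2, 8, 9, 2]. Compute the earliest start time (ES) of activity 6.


Activity 6 starts after activities 1 through 5 complete.
Predecessor durations: [7, 2, 5, 2, 8]
ES = 7 + 2 + 5 + 2 + 8 = 24

24


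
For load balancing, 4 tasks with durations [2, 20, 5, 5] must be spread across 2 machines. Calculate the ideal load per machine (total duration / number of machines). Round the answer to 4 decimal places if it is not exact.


Total processing time = 2 + 20 + 5 + 5 = 32
Number of machines = 2
Ideal balanced load = 32 / 2 = 16.0

16.0


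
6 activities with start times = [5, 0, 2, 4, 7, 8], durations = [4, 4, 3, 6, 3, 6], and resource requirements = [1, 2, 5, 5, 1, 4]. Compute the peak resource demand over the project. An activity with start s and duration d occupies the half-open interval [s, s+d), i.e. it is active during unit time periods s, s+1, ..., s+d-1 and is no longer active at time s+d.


Each activity i is active on [start_i, start_i + duration_i).
Compute total resource usage per time slot:
  t=0: active resources = [2], total = 2
  t=1: active resources = [2], total = 2
  t=2: active resources = [2, 5], total = 7
  t=3: active resources = [2, 5], total = 7
  t=4: active resources = [5, 5], total = 10
  t=5: active resources = [1, 5], total = 6
  t=6: active resources = [1, 5], total = 6
  t=7: active resources = [1, 5, 1], total = 7
  t=8: active resources = [1, 5, 1, 4], total = 11
  t=9: active resources = [5, 1, 4], total = 10
  t=10: active resources = [4], total = 4
  t=11: active resources = [4], total = 4
  t=12: active resources = [4], total = 4
  t=13: active resources = [4], total = 4
Peak resource demand = 11

11


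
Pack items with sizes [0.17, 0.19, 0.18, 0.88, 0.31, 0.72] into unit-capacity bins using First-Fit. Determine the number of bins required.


Place items sequentially using First-Fit:
  Item 0.17 -> new Bin 1
  Item 0.19 -> Bin 1 (now 0.36)
  Item 0.18 -> Bin 1 (now 0.54)
  Item 0.88 -> new Bin 2
  Item 0.31 -> Bin 1 (now 0.85)
  Item 0.72 -> new Bin 3
Total bins used = 3

3


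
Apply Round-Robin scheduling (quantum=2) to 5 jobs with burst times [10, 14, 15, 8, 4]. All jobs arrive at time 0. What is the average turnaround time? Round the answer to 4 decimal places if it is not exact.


Time quantum = 2
Execution trace:
  J1 runs 2 units, time = 2
  J2 runs 2 units, time = 4
  J3 runs 2 units, time = 6
  J4 runs 2 units, time = 8
  J5 runs 2 units, time = 10
  J1 runs 2 units, time = 12
  J2 runs 2 units, time = 14
  J3 runs 2 units, time = 16
  J4 runs 2 units, time = 18
  J5 runs 2 units, time = 20
  J1 runs 2 units, time = 22
  J2 runs 2 units, time = 24
  J3 runs 2 units, time = 26
  J4 runs 2 units, time = 28
  J1 runs 2 units, time = 30
  J2 runs 2 units, time = 32
  J3 runs 2 units, time = 34
  J4 runs 2 units, time = 36
  J1 runs 2 units, time = 38
  J2 runs 2 units, time = 40
  J3 runs 2 units, time = 42
  J2 runs 2 units, time = 44
  J3 runs 2 units, time = 46
  J2 runs 2 units, time = 48
  J3 runs 2 units, time = 50
  J3 runs 1 units, time = 51
Finish times: [38, 48, 51, 36, 20]
Average turnaround = 193/5 = 38.6

38.6


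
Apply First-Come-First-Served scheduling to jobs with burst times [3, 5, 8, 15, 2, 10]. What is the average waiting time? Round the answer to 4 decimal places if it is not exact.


FCFS order (as given): [3, 5, 8, 15, 2, 10]
Waiting times:
  Job 1: wait = 0
  Job 2: wait = 3
  Job 3: wait = 8
  Job 4: wait = 16
  Job 5: wait = 31
  Job 6: wait = 33
Sum of waiting times = 91
Average waiting time = 91/6 = 15.1667

15.1667


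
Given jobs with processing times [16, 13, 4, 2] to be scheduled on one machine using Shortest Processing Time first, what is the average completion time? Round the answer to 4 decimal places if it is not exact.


Sort jobs by processing time (SPT order): [2, 4, 13, 16]
Compute completion times sequentially:
  Job 1: processing = 2, completes at 2
  Job 2: processing = 4, completes at 6
  Job 3: processing = 13, completes at 19
  Job 4: processing = 16, completes at 35
Sum of completion times = 62
Average completion time = 62/4 = 15.5

15.5


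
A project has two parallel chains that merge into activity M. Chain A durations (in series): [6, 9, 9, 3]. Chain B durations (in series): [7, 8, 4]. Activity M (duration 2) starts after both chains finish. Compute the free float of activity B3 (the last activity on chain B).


ES(B3) = sum of predecessors on chain B = 15
EF(B3) = ES + duration = 15 + 4 = 19
Successor of B3 is M. ES(M) = max(sum(A), sum(B)) = max(27, 19) = 27
Free float = ES(successor) - EF(current) = 27 - 19 = 8

8


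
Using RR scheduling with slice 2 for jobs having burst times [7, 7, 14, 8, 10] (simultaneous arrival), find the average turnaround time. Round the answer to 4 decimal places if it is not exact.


Time quantum = 2
Execution trace:
  J1 runs 2 units, time = 2
  J2 runs 2 units, time = 4
  J3 runs 2 units, time = 6
  J4 runs 2 units, time = 8
  J5 runs 2 units, time = 10
  J1 runs 2 units, time = 12
  J2 runs 2 units, time = 14
  J3 runs 2 units, time = 16
  J4 runs 2 units, time = 18
  J5 runs 2 units, time = 20
  J1 runs 2 units, time = 22
  J2 runs 2 units, time = 24
  J3 runs 2 units, time = 26
  J4 runs 2 units, time = 28
  J5 runs 2 units, time = 30
  J1 runs 1 units, time = 31
  J2 runs 1 units, time = 32
  J3 runs 2 units, time = 34
  J4 runs 2 units, time = 36
  J5 runs 2 units, time = 38
  J3 runs 2 units, time = 40
  J5 runs 2 units, time = 42
  J3 runs 2 units, time = 44
  J3 runs 2 units, time = 46
Finish times: [31, 32, 46, 36, 42]
Average turnaround = 187/5 = 37.4

37.4


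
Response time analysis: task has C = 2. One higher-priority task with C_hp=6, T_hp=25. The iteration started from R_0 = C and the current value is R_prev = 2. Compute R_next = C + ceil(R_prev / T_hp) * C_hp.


R_next = C + ceil(R_prev / T_hp) * C_hp
ceil(2 / 25) = ceil(0.08) = 1
Interference = 1 * 6 = 6
R_next = 2 + 6 = 8

8


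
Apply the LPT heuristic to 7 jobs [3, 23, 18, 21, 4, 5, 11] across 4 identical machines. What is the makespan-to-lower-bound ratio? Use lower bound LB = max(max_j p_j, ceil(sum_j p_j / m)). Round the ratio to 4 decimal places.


LPT order: [23, 21, 18, 11, 5, 4, 3]
Machine loads after assignment: [23, 21, 21, 20]
LPT makespan = 23
Lower bound = max(max_job, ceil(total/4)) = max(23, 22) = 23
Ratio = 23 / 23 = 1.0

1.0


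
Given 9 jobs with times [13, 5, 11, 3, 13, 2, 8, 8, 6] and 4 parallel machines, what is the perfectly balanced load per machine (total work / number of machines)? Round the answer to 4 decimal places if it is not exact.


Total processing time = 13 + 5 + 11 + 3 + 13 + 2 + 8 + 8 + 6 = 69
Number of machines = 4
Ideal balanced load = 69 / 4 = 17.25

17.25


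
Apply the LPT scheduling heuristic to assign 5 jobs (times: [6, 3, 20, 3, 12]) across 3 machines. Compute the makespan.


Sort jobs in decreasing order (LPT): [20, 12, 6, 3, 3]
Assign each job to the least loaded machine:
  Machine 1: jobs [20], load = 20
  Machine 2: jobs [12], load = 12
  Machine 3: jobs [6, 3, 3], load = 12
Makespan = max load = 20

20


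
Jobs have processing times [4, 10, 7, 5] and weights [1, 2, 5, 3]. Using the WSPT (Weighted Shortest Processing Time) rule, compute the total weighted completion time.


Compute p/w ratios and sort ascending (WSPT): [(7, 5), (5, 3), (4, 1), (10, 2)]
Compute weighted completion times:
  Job (p=7,w=5): C=7, w*C=5*7=35
  Job (p=5,w=3): C=12, w*C=3*12=36
  Job (p=4,w=1): C=16, w*C=1*16=16
  Job (p=10,w=2): C=26, w*C=2*26=52
Total weighted completion time = 139

139


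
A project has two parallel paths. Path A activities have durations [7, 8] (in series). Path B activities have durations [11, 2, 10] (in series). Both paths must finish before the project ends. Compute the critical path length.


Path A total = 7 + 8 = 15
Path B total = 11 + 2 + 10 = 23
Critical path = longest path = max(15, 23) = 23

23


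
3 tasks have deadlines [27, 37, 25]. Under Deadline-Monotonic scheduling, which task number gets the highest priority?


Sort tasks by relative deadline (ascending):
  Task 3: deadline = 25
  Task 1: deadline = 27
  Task 2: deadline = 37
Priority order (highest first): [3, 1, 2]
Highest priority task = 3

3


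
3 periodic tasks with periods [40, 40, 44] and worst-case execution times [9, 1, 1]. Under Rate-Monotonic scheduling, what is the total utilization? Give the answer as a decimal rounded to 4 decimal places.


Compute individual utilizations (exact fractions):
  Task 1: C/T = 9/40 (approx. 0.225)
  Task 2: C/T = 1/40 (approx. 0.025)
  Task 3: C/T = 1/44 (approx. 0.0227)
Total utilization U = 9/40 + 1/40 + 1/44 = 3/11
Rounded to 4 decimal places: U = 0.2727
RM (Liu & Layland) bound for 3 tasks = 0.779763; compare with U = 3/11 (approx. 0.272727)
U <= bound, so schedulable by RM sufficient condition.

0.2727


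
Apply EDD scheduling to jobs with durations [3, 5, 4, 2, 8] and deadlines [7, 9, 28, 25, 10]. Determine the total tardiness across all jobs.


Sort by due date (EDD order): [(3, 7), (5, 9), (8, 10), (2, 25), (4, 28)]
Compute completion times and tardiness:
  Job 1: p=3, d=7, C=3, tardiness=max(0,3-7)=0
  Job 2: p=5, d=9, C=8, tardiness=max(0,8-9)=0
  Job 3: p=8, d=10, C=16, tardiness=max(0,16-10)=6
  Job 4: p=2, d=25, C=18, tardiness=max(0,18-25)=0
  Job 5: p=4, d=28, C=22, tardiness=max(0,22-28)=0
Total tardiness = 6

6


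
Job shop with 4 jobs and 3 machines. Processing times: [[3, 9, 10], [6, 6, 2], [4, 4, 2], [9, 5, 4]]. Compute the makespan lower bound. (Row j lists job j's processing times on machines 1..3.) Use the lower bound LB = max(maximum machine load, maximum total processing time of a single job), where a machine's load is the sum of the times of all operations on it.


Machine loads:
  Machine 1: 3 + 6 + 4 + 9 = 22
  Machine 2: 9 + 6 + 4 + 5 = 24
  Machine 3: 10 + 2 + 2 + 4 = 18
Max machine load = 24
Job totals:
  Job 1: 22
  Job 2: 14
  Job 3: 10
  Job 4: 18
Max job total = 22
Lower bound = max(24, 22) = 24

24


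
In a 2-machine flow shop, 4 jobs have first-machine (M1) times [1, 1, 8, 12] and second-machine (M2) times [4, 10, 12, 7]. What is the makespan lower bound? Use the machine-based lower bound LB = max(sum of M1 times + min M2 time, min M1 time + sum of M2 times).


LB1 = sum(M1 times) + min(M2 times) = 22 + 4 = 26
LB2 = min(M1 times) + sum(M2 times) = 1 + 33 = 34
Lower bound = max(LB1, LB2) = max(26, 34) = 34

34


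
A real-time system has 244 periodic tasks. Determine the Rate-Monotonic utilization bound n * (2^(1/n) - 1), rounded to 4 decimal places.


Compute 2^(1/244) = 1.0028448059
Subtract 1: 1.0028448059 - 1 = 0.0028448059
Multiply by n: 244 * 0.0028448059 = 0.6941326396
Round to 4 dp: 0.6941

0.6941


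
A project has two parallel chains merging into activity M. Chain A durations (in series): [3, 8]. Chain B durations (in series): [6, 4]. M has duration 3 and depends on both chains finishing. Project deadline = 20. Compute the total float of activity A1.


Forward pass: ES(A1) = sum of predecessors on chain A = 0
EF = ES + duration = 0 + 3 = 3
Backward pass: LF(M) = deadline = 20; LS(M) = 20 - 3 = 17
LF(A1) = LS(M) - sum(successors on chain A) = 17 - 8 = 9
LS = LF - duration = 9 - 3 = 6
Total float = LS - ES = 6 - 0 = 6

6


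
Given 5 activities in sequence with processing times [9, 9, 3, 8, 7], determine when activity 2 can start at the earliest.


Activity 2 starts after activities 1 through 1 complete.
Predecessor durations: [9]
ES = 9 = 9

9


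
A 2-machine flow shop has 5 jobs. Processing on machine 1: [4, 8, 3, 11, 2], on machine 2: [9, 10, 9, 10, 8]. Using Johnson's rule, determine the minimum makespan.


Apply Johnson's rule:
  Group 1 (a <= b): [(5, 2, 8), (3, 3, 9), (1, 4, 9), (2, 8, 10)]
  Group 2 (a > b): [(4, 11, 10)]
Optimal job order: [5, 3, 1, 2, 4]
Schedule:
  Job 5: M1 done at 2, M2 done at 10
  Job 3: M1 done at 5, M2 done at 19
  Job 1: M1 done at 9, M2 done at 28
  Job 2: M1 done at 17, M2 done at 38
  Job 4: M1 done at 28, M2 done at 48
Makespan = 48

48


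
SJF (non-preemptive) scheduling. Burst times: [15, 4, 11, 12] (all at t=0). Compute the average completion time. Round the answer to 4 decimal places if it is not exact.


SJF order (ascending): [4, 11, 12, 15]
Completion times:
  Job 1: burst=4, C=4
  Job 2: burst=11, C=15
  Job 3: burst=12, C=27
  Job 4: burst=15, C=42
Average completion = 88/4 = 22.0

22.0


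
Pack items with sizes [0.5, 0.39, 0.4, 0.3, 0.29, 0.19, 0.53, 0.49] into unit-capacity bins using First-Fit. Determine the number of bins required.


Place items sequentially using First-Fit:
  Item 0.5 -> new Bin 1
  Item 0.39 -> Bin 1 (now 0.89)
  Item 0.4 -> new Bin 2
  Item 0.3 -> Bin 2 (now 0.7)
  Item 0.29 -> Bin 2 (now 0.99)
  Item 0.19 -> new Bin 3
  Item 0.53 -> Bin 3 (now 0.72)
  Item 0.49 -> new Bin 4
Total bins used = 4

4


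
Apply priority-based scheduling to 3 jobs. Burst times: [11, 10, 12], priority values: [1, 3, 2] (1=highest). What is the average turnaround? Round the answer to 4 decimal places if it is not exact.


Sort by priority (ascending = highest first):
Order: [(1, 11), (2, 12), (3, 10)]
Completion times:
  Priority 1, burst=11, C=11
  Priority 2, burst=12, C=23
  Priority 3, burst=10, C=33
Average turnaround = 67/3 = 22.3333

22.3333


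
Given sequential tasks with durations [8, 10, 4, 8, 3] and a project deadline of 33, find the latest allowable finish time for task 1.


LF(activity 1) = deadline - sum of successor durations
Successors: activities 2 through 5 with durations [10, 4, 8, 3]
Sum of successor durations = 25
LF = 33 - 25 = 8

8


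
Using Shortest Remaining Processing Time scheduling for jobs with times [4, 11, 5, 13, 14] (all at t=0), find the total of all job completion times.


Since all jobs arrive at t=0, SRPT equals SPT ordering.
SPT order: [4, 5, 11, 13, 14]
Completion times:
  Job 1: p=4, C=4
  Job 2: p=5, C=9
  Job 3: p=11, C=20
  Job 4: p=13, C=33
  Job 5: p=14, C=47
Total completion time = 4 + 9 + 20 + 33 + 47 = 113

113


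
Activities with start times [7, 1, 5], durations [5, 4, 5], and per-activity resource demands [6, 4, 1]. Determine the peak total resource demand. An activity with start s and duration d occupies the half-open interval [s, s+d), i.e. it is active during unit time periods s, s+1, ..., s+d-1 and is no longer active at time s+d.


Each activity i is active on [start_i, start_i + duration_i).
Compute total resource usage per time slot:
  t=0: active resources = [], total = 0
  t=1: active resources = [4], total = 4
  t=2: active resources = [4], total = 4
  t=3: active resources = [4], total = 4
  t=4: active resources = [4], total = 4
  t=5: active resources = [1], total = 1
  t=6: active resources = [1], total = 1
  t=7: active resources = [6, 1], total = 7
  t=8: active resources = [6, 1], total = 7
  t=9: active resources = [6, 1], total = 7
  t=10: active resources = [6], total = 6
  t=11: active resources = [6], total = 6
Peak resource demand = 7

7


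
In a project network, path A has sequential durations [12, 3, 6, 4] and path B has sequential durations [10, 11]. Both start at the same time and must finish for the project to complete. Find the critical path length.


Path A total = 12 + 3 + 6 + 4 = 25
Path B total = 10 + 11 = 21
Critical path = longest path = max(25, 21) = 25

25


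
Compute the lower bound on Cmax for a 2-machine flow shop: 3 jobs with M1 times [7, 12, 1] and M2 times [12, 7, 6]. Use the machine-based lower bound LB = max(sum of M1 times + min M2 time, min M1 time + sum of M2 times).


LB1 = sum(M1 times) + min(M2 times) = 20 + 6 = 26
LB2 = min(M1 times) + sum(M2 times) = 1 + 25 = 26
Lower bound = max(LB1, LB2) = max(26, 26) = 26

26


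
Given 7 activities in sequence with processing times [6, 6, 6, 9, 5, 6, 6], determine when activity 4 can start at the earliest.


Activity 4 starts after activities 1 through 3 complete.
Predecessor durations: [6, 6, 6]
ES = 6 + 6 + 6 = 18

18


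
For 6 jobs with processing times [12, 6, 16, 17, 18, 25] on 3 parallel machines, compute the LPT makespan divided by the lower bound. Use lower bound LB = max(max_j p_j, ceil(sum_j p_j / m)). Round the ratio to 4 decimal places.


LPT order: [25, 18, 17, 16, 12, 6]
Machine loads after assignment: [31, 30, 33]
LPT makespan = 33
Lower bound = max(max_job, ceil(total/3)) = max(25, 32) = 32
Ratio = 33 / 32 = 1.0313

1.0313


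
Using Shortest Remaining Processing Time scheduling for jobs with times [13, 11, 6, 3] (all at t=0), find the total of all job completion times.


Since all jobs arrive at t=0, SRPT equals SPT ordering.
SPT order: [3, 6, 11, 13]
Completion times:
  Job 1: p=3, C=3
  Job 2: p=6, C=9
  Job 3: p=11, C=20
  Job 4: p=13, C=33
Total completion time = 3 + 9 + 20 + 33 = 65

65


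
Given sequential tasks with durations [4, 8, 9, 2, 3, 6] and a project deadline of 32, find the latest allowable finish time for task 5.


LF(activity 5) = deadline - sum of successor durations
Successors: activities 6 through 6 with durations [6]
Sum of successor durations = 6
LF = 32 - 6 = 26

26


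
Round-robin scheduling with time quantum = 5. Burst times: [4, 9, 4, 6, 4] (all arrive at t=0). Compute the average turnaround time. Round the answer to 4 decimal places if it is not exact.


Time quantum = 5
Execution trace:
  J1 runs 4 units, time = 4
  J2 runs 5 units, time = 9
  J3 runs 4 units, time = 13
  J4 runs 5 units, time = 18
  J5 runs 4 units, time = 22
  J2 runs 4 units, time = 26
  J4 runs 1 units, time = 27
Finish times: [4, 26, 13, 27, 22]
Average turnaround = 92/5 = 18.4

18.4


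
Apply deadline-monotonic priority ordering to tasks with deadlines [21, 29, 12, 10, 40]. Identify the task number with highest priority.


Sort tasks by relative deadline (ascending):
  Task 4: deadline = 10
  Task 3: deadline = 12
  Task 1: deadline = 21
  Task 2: deadline = 29
  Task 5: deadline = 40
Priority order (highest first): [4, 3, 1, 2, 5]
Highest priority task = 4

4


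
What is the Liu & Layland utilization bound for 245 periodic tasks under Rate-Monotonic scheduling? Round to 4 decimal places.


Compute 2^(1/245) = 1.0028331781
Subtract 1: 1.0028331781 - 1 = 0.0028331781
Multiply by n: 245 * 0.0028331781 = 0.6941286345
Round to 4 dp: 0.6941

0.6941


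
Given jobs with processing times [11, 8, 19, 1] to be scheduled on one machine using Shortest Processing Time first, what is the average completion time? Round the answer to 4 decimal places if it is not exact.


Sort jobs by processing time (SPT order): [1, 8, 11, 19]
Compute completion times sequentially:
  Job 1: processing = 1, completes at 1
  Job 2: processing = 8, completes at 9
  Job 3: processing = 11, completes at 20
  Job 4: processing = 19, completes at 39
Sum of completion times = 69
Average completion time = 69/4 = 17.25

17.25


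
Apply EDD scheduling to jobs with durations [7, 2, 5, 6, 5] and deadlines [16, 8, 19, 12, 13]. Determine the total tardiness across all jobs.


Sort by due date (EDD order): [(2, 8), (6, 12), (5, 13), (7, 16), (5, 19)]
Compute completion times and tardiness:
  Job 1: p=2, d=8, C=2, tardiness=max(0,2-8)=0
  Job 2: p=6, d=12, C=8, tardiness=max(0,8-12)=0
  Job 3: p=5, d=13, C=13, tardiness=max(0,13-13)=0
  Job 4: p=7, d=16, C=20, tardiness=max(0,20-16)=4
  Job 5: p=5, d=19, C=25, tardiness=max(0,25-19)=6
Total tardiness = 10

10


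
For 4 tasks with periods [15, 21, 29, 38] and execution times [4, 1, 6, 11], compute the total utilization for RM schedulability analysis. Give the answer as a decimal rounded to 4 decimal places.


Compute individual utilizations (exact fractions):
  Task 1: C/T = 4/15 (approx. 0.2667)
  Task 2: C/T = 1/21 (approx. 0.0476)
  Task 3: C/T = 6/29 (approx. 0.2069)
  Task 4: C/T = 11/38 (approx. 0.2895)
Total utilization U = 4/15 + 1/21 + 6/29 + 11/38 = 31267/38570
Rounded to 4 decimal places: U = 0.8107
RM (Liu & Layland) bound for 4 tasks = 0.756828; compare with U = 31267/38570 (approx. 0.810656)
bound < U <= 1, so the RM sufficient condition is not met (inconclusive; an exact test such as response-time analysis is needed).

0.8107


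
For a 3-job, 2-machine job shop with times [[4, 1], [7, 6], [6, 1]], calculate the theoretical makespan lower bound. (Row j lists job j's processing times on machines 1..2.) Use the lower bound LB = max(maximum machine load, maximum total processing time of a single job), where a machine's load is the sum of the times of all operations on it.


Machine loads:
  Machine 1: 4 + 7 + 6 = 17
  Machine 2: 1 + 6 + 1 = 8
Max machine load = 17
Job totals:
  Job 1: 5
  Job 2: 13
  Job 3: 7
Max job total = 13
Lower bound = max(17, 13) = 17

17


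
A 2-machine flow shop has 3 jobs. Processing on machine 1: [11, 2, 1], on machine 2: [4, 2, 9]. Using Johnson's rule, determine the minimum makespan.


Apply Johnson's rule:
  Group 1 (a <= b): [(3, 1, 9), (2, 2, 2)]
  Group 2 (a > b): [(1, 11, 4)]
Optimal job order: [3, 2, 1]
Schedule:
  Job 3: M1 done at 1, M2 done at 10
  Job 2: M1 done at 3, M2 done at 12
  Job 1: M1 done at 14, M2 done at 18
Makespan = 18

18


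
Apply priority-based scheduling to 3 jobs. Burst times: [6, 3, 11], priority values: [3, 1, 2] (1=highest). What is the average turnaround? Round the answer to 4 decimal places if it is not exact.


Sort by priority (ascending = highest first):
Order: [(1, 3), (2, 11), (3, 6)]
Completion times:
  Priority 1, burst=3, C=3
  Priority 2, burst=11, C=14
  Priority 3, burst=6, C=20
Average turnaround = 37/3 = 12.3333

12.3333


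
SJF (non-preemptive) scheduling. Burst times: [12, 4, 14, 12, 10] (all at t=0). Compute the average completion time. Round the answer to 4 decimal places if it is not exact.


SJF order (ascending): [4, 10, 12, 12, 14]
Completion times:
  Job 1: burst=4, C=4
  Job 2: burst=10, C=14
  Job 3: burst=12, C=26
  Job 4: burst=12, C=38
  Job 5: burst=14, C=52
Average completion = 134/5 = 26.8

26.8


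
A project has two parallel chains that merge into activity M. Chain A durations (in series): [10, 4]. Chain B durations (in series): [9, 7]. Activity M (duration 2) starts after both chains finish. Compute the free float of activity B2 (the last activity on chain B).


ES(B2) = sum of predecessors on chain B = 9
EF(B2) = ES + duration = 9 + 7 = 16
Successor of B2 is M. ES(M) = max(sum(A), sum(B)) = max(14, 16) = 16
Free float = ES(successor) - EF(current) = 16 - 16 = 0

0


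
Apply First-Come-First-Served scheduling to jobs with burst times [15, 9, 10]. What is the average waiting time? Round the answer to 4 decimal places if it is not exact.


FCFS order (as given): [15, 9, 10]
Waiting times:
  Job 1: wait = 0
  Job 2: wait = 15
  Job 3: wait = 24
Sum of waiting times = 39
Average waiting time = 39/3 = 13.0

13.0


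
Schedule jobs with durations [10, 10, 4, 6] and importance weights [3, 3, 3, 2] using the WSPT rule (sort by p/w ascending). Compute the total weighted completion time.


Compute p/w ratios and sort ascending (WSPT): [(4, 3), (6, 2), (10, 3), (10, 3)]
Compute weighted completion times:
  Job (p=4,w=3): C=4, w*C=3*4=12
  Job (p=6,w=2): C=10, w*C=2*10=20
  Job (p=10,w=3): C=20, w*C=3*20=60
  Job (p=10,w=3): C=30, w*C=3*30=90
Total weighted completion time = 182

182


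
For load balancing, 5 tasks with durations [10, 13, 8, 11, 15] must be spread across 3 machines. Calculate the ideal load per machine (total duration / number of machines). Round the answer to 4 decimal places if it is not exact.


Total processing time = 10 + 13 + 8 + 11 + 15 = 57
Number of machines = 3
Ideal balanced load = 57 / 3 = 19.0

19.0


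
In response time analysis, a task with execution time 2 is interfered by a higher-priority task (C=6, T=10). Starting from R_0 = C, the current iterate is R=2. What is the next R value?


R_next = C + ceil(R_prev / T_hp) * C_hp
ceil(2 / 10) = ceil(0.2) = 1
Interference = 1 * 6 = 6
R_next = 2 + 6 = 8

8


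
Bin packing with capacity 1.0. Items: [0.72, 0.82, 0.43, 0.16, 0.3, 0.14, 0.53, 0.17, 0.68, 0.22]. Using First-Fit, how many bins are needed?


Place items sequentially using First-Fit:
  Item 0.72 -> new Bin 1
  Item 0.82 -> new Bin 2
  Item 0.43 -> new Bin 3
  Item 0.16 -> Bin 1 (now 0.88)
  Item 0.3 -> Bin 3 (now 0.73)
  Item 0.14 -> Bin 2 (now 0.96)
  Item 0.53 -> new Bin 4
  Item 0.17 -> Bin 3 (now 0.9)
  Item 0.68 -> new Bin 5
  Item 0.22 -> Bin 4 (now 0.75)
Total bins used = 5

5


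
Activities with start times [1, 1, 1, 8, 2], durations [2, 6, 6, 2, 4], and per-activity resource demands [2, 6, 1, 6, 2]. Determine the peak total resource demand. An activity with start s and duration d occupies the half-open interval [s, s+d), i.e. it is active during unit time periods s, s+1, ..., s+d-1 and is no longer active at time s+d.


Each activity i is active on [start_i, start_i + duration_i).
Compute total resource usage per time slot:
  t=0: active resources = [], total = 0
  t=1: active resources = [2, 6, 1], total = 9
  t=2: active resources = [2, 6, 1, 2], total = 11
  t=3: active resources = [6, 1, 2], total = 9
  t=4: active resources = [6, 1, 2], total = 9
  t=5: active resources = [6, 1, 2], total = 9
  t=6: active resources = [6, 1], total = 7
  t=7: active resources = [], total = 0
  t=8: active resources = [6], total = 6
  t=9: active resources = [6], total = 6
Peak resource demand = 11

11


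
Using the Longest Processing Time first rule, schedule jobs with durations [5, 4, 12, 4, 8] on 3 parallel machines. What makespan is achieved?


Sort jobs in decreasing order (LPT): [12, 8, 5, 4, 4]
Assign each job to the least loaded machine:
  Machine 1: jobs [12], load = 12
  Machine 2: jobs [8, 4], load = 12
  Machine 3: jobs [5, 4], load = 9
Makespan = max load = 12

12


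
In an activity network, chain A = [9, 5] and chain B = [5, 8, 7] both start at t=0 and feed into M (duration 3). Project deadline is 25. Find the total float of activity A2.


Forward pass: ES(A2) = sum of predecessors on chain A = 9
EF = ES + duration = 9 + 5 = 14
Backward pass: LF(M) = deadline = 25; LS(M) = 25 - 3 = 22
LF(A2) = LS(M) - sum(successors on chain A) = 22 - 0 = 22
LS = LF - duration = 22 - 5 = 17
Total float = LS - ES = 17 - 9 = 8

8


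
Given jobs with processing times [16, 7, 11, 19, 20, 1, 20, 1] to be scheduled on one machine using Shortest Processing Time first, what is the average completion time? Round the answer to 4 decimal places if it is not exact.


Sort jobs by processing time (SPT order): [1, 1, 7, 11, 16, 19, 20, 20]
Compute completion times sequentially:
  Job 1: processing = 1, completes at 1
  Job 2: processing = 1, completes at 2
  Job 3: processing = 7, completes at 9
  Job 4: processing = 11, completes at 20
  Job 5: processing = 16, completes at 36
  Job 6: processing = 19, completes at 55
  Job 7: processing = 20, completes at 75
  Job 8: processing = 20, completes at 95
Sum of completion times = 293
Average completion time = 293/8 = 36.625

36.625


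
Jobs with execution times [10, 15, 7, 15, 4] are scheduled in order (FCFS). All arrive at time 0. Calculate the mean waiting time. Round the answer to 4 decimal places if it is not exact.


FCFS order (as given): [10, 15, 7, 15, 4]
Waiting times:
  Job 1: wait = 0
  Job 2: wait = 10
  Job 3: wait = 25
  Job 4: wait = 32
  Job 5: wait = 47
Sum of waiting times = 114
Average waiting time = 114/5 = 22.8

22.8


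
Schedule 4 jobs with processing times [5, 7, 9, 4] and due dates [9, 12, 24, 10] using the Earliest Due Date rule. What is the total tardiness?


Sort by due date (EDD order): [(5, 9), (4, 10), (7, 12), (9, 24)]
Compute completion times and tardiness:
  Job 1: p=5, d=9, C=5, tardiness=max(0,5-9)=0
  Job 2: p=4, d=10, C=9, tardiness=max(0,9-10)=0
  Job 3: p=7, d=12, C=16, tardiness=max(0,16-12)=4
  Job 4: p=9, d=24, C=25, tardiness=max(0,25-24)=1
Total tardiness = 5

5


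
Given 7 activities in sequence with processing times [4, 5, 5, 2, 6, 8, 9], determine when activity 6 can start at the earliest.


Activity 6 starts after activities 1 through 5 complete.
Predecessor durations: [4, 5, 5, 2, 6]
ES = 4 + 5 + 5 + 2 + 6 = 22

22


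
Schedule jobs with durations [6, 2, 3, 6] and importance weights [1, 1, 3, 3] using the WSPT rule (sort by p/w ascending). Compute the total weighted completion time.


Compute p/w ratios and sort ascending (WSPT): [(3, 3), (2, 1), (6, 3), (6, 1)]
Compute weighted completion times:
  Job (p=3,w=3): C=3, w*C=3*3=9
  Job (p=2,w=1): C=5, w*C=1*5=5
  Job (p=6,w=3): C=11, w*C=3*11=33
  Job (p=6,w=1): C=17, w*C=1*17=17
Total weighted completion time = 64

64


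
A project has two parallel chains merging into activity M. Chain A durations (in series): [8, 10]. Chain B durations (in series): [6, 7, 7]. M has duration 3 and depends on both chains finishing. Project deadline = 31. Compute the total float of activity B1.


Forward pass: ES(B1) = sum of predecessors on chain B = 0
EF = ES + duration = 0 + 6 = 6
Backward pass: LF(M) = deadline = 31; LS(M) = 31 - 3 = 28
LF(B1) = LS(M) - sum(successors on chain B) = 28 - 14 = 14
LS = LF - duration = 14 - 6 = 8
Total float = LS - ES = 8 - 0 = 8

8


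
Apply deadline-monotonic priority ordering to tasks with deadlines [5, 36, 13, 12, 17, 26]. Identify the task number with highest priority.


Sort tasks by relative deadline (ascending):
  Task 1: deadline = 5
  Task 4: deadline = 12
  Task 3: deadline = 13
  Task 5: deadline = 17
  Task 6: deadline = 26
  Task 2: deadline = 36
Priority order (highest first): [1, 4, 3, 5, 6, 2]
Highest priority task = 1

1


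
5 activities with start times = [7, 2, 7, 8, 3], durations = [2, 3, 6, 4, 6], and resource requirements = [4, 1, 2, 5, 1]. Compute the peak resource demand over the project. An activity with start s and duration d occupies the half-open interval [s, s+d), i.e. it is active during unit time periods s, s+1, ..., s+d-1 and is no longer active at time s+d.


Each activity i is active on [start_i, start_i + duration_i).
Compute total resource usage per time slot:
  t=0: active resources = [], total = 0
  t=1: active resources = [], total = 0
  t=2: active resources = [1], total = 1
  t=3: active resources = [1, 1], total = 2
  t=4: active resources = [1, 1], total = 2
  t=5: active resources = [1], total = 1
  t=6: active resources = [1], total = 1
  t=7: active resources = [4, 2, 1], total = 7
  t=8: active resources = [4, 2, 5, 1], total = 12
  t=9: active resources = [2, 5], total = 7
  t=10: active resources = [2, 5], total = 7
  t=11: active resources = [2, 5], total = 7
  t=12: active resources = [2], total = 2
Peak resource demand = 12

12


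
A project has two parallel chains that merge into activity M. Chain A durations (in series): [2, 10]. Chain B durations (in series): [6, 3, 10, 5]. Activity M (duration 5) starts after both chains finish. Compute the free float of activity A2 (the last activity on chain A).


ES(A2) = sum of predecessors on chain A = 2
EF(A2) = ES + duration = 2 + 10 = 12
Successor of A2 is M. ES(M) = max(sum(A), sum(B)) = max(12, 24) = 24
Free float = ES(successor) - EF(current) = 24 - 12 = 12

12


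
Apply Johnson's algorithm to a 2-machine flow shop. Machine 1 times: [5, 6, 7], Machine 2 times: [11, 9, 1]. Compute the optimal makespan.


Apply Johnson's rule:
  Group 1 (a <= b): [(1, 5, 11), (2, 6, 9)]
  Group 2 (a > b): [(3, 7, 1)]
Optimal job order: [1, 2, 3]
Schedule:
  Job 1: M1 done at 5, M2 done at 16
  Job 2: M1 done at 11, M2 done at 25
  Job 3: M1 done at 18, M2 done at 26
Makespan = 26

26


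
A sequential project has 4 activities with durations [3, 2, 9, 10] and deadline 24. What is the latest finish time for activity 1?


LF(activity 1) = deadline - sum of successor durations
Successors: activities 2 through 4 with durations [2, 9, 10]
Sum of successor durations = 21
LF = 24 - 21 = 3

3


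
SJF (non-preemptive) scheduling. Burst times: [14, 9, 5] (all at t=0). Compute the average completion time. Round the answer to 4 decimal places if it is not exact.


SJF order (ascending): [5, 9, 14]
Completion times:
  Job 1: burst=5, C=5
  Job 2: burst=9, C=14
  Job 3: burst=14, C=28
Average completion = 47/3 = 15.6667

15.6667


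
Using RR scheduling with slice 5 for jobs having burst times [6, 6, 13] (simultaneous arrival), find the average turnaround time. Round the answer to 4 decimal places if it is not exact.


Time quantum = 5
Execution trace:
  J1 runs 5 units, time = 5
  J2 runs 5 units, time = 10
  J3 runs 5 units, time = 15
  J1 runs 1 units, time = 16
  J2 runs 1 units, time = 17
  J3 runs 5 units, time = 22
  J3 runs 3 units, time = 25
Finish times: [16, 17, 25]
Average turnaround = 58/3 = 19.3333

19.3333


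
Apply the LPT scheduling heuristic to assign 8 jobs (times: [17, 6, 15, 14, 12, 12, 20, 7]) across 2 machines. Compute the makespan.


Sort jobs in decreasing order (LPT): [20, 17, 15, 14, 12, 12, 7, 6]
Assign each job to the least loaded machine:
  Machine 1: jobs [20, 14, 12, 6], load = 52
  Machine 2: jobs [17, 15, 12, 7], load = 51
Makespan = max load = 52

52


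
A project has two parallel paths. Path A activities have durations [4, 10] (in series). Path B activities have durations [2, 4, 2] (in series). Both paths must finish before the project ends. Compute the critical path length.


Path A total = 4 + 10 = 14
Path B total = 2 + 4 + 2 = 8
Critical path = longest path = max(14, 8) = 14

14


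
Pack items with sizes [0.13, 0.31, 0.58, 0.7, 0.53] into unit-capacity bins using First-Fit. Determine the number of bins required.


Place items sequentially using First-Fit:
  Item 0.13 -> new Bin 1
  Item 0.31 -> Bin 1 (now 0.44)
  Item 0.58 -> new Bin 2
  Item 0.7 -> new Bin 3
  Item 0.53 -> Bin 1 (now 0.97)
Total bins used = 3

3


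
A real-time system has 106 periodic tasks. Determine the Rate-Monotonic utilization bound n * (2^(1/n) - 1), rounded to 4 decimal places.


Compute 2^(1/106) = 1.0065605511
Subtract 1: 1.0065605511 - 1 = 0.0065605511
Multiply by n: 106 * 0.0065605511 = 0.6954184166
Round to 4 dp: 0.6954

0.6954


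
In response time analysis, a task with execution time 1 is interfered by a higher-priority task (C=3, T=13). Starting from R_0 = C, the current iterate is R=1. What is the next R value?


R_next = C + ceil(R_prev / T_hp) * C_hp
ceil(1 / 13) = ceil(0.0769) = 1
Interference = 1 * 3 = 3
R_next = 1 + 3 = 4

4
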